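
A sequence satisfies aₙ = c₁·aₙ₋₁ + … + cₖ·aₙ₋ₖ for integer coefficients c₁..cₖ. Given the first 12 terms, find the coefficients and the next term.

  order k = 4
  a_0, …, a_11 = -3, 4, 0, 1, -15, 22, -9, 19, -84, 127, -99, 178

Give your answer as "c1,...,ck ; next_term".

-1,-1,-2,2 ; -501

  a_4 = -1·1 + -1·0 + -2·4 + 2·-3 = -15
  a_5 = -1·-15 + -1·1 + -2·0 + 2·4 = 22
  a_6 = -1·22 + -1·-15 + -2·1 + 2·0 = -9
  a_7 = -1·-9 + -1·22 + -2·-15 + 2·1 = 19
  a_8 = -1·19 + -1·-9 + -2·22 + 2·-15 = -84
  a_9 = -1·-84 + -1·19 + -2·-9 + 2·22 = 127
  a_10 = -1·127 + -1·-84 + -2·19 + 2·-9 = -99
  a_11 = -1·-99 + -1·127 + -2·-84 + 2·19 = 178
  a_12 = -1·178 + -1·-99 + -2·127 + 2·-84 = -501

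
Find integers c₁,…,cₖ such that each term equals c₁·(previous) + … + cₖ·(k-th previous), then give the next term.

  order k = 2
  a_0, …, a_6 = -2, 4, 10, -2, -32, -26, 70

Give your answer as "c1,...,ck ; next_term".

1,-3 ; 148

  a_2 = 1·4 + -3·-2 = 10
  a_3 = 1·10 + -3·4 = -2
  a_4 = 1·-2 + -3·10 = -32
  a_5 = 1·-32 + -3·-2 = -26
  a_6 = 1·-26 + -3·-32 = 70
  a_7 = 1·70 + -3·-26 = 148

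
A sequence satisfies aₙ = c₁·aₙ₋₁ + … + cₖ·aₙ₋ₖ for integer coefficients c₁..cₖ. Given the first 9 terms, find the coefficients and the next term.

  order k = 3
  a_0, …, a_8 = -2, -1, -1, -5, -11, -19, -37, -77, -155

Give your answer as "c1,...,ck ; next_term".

2,-1,2 ; -307

  a_3 = 2·-1 + -1·-1 + 2·-2 = -5
  a_4 = 2·-5 + -1·-1 + 2·-1 = -11
  a_5 = 2·-11 + -1·-5 + 2·-1 = -19
  a_6 = 2·-19 + -1·-11 + 2·-5 = -37
  a_7 = 2·-37 + -1·-19 + 2·-11 = -77
  a_8 = 2·-77 + -1·-37 + 2·-19 = -155
  a_9 = 2·-155 + -1·-77 + 2·-37 = -307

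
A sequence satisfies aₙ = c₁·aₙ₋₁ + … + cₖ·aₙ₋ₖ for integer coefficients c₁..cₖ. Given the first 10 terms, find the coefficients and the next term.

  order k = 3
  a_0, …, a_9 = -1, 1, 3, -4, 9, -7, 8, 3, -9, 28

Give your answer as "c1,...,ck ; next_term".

-1,1,2 ; -31

  a_3 = -1·3 + 1·1 + 2·-1 = -4
  a_4 = -1·-4 + 1·3 + 2·1 = 9
  a_5 = -1·9 + 1·-4 + 2·3 = -7
  a_6 = -1·-7 + 1·9 + 2·-4 = 8
  a_7 = -1·8 + 1·-7 + 2·9 = 3
  a_8 = -1·3 + 1·8 + 2·-7 = -9
  a_9 = -1·-9 + 1·3 + 2·8 = 28
  a_10 = -1·28 + 1·-9 + 2·3 = -31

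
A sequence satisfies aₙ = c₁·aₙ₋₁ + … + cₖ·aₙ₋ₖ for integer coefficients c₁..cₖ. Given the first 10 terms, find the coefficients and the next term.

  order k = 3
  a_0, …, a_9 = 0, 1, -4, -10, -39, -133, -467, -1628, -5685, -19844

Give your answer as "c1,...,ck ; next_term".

  a_3 = 3·-4 + 2·1 + -1·0 = -10
  a_4 = 3·-10 + 2·-4 + -1·1 = -39
  a_5 = 3·-39 + 2·-10 + -1·-4 = -133
  a_6 = 3·-133 + 2·-39 + -1·-10 = -467
  a_7 = 3·-467 + 2·-133 + -1·-39 = -1628
  a_8 = 3·-1628 + 2·-467 + -1·-133 = -5685
  a_9 = 3·-5685 + 2·-1628 + -1·-467 = -19844
  a_10 = 3·-19844 + 2·-5685 + -1·-1628 = -69274

3,2,-1 ; -69274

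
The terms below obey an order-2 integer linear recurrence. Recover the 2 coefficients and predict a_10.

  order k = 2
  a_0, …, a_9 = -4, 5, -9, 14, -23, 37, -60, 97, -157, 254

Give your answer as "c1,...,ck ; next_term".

  a_2 = -1·5 + 1·-4 = -9
  a_3 = -1·-9 + 1·5 = 14
  a_4 = -1·14 + 1·-9 = -23
  a_5 = -1·-23 + 1·14 = 37
  a_6 = -1·37 + 1·-23 = -60
  a_7 = -1·-60 + 1·37 = 97
  a_8 = -1·97 + 1·-60 = -157
  a_9 = -1·-157 + 1·97 = 254
  a_10 = -1·254 + 1·-157 = -411

-1,1 ; -411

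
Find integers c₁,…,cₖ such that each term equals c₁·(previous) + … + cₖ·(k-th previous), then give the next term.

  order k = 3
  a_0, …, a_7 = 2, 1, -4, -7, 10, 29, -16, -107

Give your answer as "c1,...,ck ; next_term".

0,-3,-2 ; -10

  a_3 = 0·-4 + -3·1 + -2·2 = -7
  a_4 = 0·-7 + -3·-4 + -2·1 = 10
  a_5 = 0·10 + -3·-7 + -2·-4 = 29
  a_6 = 0·29 + -3·10 + -2·-7 = -16
  a_7 = 0·-16 + -3·29 + -2·10 = -107
  a_8 = 0·-107 + -3·-16 + -2·29 = -10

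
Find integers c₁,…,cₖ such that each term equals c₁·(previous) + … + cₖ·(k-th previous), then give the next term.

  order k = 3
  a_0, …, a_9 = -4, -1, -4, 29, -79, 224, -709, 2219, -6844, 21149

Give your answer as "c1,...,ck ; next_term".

-3,-1,-4 ; -65479

  a_3 = -3·-4 + -1·-1 + -4·-4 = 29
  a_4 = -3·29 + -1·-4 + -4·-1 = -79
  a_5 = -3·-79 + -1·29 + -4·-4 = 224
  a_6 = -3·224 + -1·-79 + -4·29 = -709
  a_7 = -3·-709 + -1·224 + -4·-79 = 2219
  a_8 = -3·2219 + -1·-709 + -4·224 = -6844
  a_9 = -3·-6844 + -1·2219 + -4·-709 = 21149
  a_10 = -3·21149 + -1·-6844 + -4·2219 = -65479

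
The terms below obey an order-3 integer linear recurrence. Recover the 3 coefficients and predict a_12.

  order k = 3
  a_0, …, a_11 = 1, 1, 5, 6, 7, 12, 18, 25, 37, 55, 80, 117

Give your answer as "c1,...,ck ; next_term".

  a_3 = 1·5 + 0·1 + 1·1 = 6
  a_4 = 1·6 + 0·5 + 1·1 = 7
  a_5 = 1·7 + 0·6 + 1·5 = 12
  a_6 = 1·12 + 0·7 + 1·6 = 18
  a_7 = 1·18 + 0·12 + 1·7 = 25
  a_8 = 1·25 + 0·18 + 1·12 = 37
  a_9 = 1·37 + 0·25 + 1·18 = 55
  a_10 = 1·55 + 0·37 + 1·25 = 80
  a_11 = 1·80 + 0·55 + 1·37 = 117
  a_12 = 1·117 + 0·80 + 1·55 = 172

1,0,1 ; 172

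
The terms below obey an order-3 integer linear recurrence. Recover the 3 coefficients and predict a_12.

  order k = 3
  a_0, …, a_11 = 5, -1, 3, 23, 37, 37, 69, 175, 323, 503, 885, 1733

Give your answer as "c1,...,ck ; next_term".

  a_3 = 2·3 + -2·-1 + 3·5 = 23
  a_4 = 2·23 + -2·3 + 3·-1 = 37
  a_5 = 2·37 + -2·23 + 3·3 = 37
  a_6 = 2·37 + -2·37 + 3·23 = 69
  a_7 = 2·69 + -2·37 + 3·37 = 175
  a_8 = 2·175 + -2·69 + 3·37 = 323
  a_9 = 2·323 + -2·175 + 3·69 = 503
  a_10 = 2·503 + -2·323 + 3·175 = 885
  a_11 = 2·885 + -2·503 + 3·323 = 1733
  a_12 = 2·1733 + -2·885 + 3·503 = 3205

2,-2,3 ; 3205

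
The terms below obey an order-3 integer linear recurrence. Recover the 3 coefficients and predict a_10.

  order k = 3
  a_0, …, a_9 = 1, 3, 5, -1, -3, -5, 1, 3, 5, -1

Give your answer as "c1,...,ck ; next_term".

0,0,-1 ; -3

  a_3 = 0·5 + 0·3 + -1·1 = -1
  a_4 = 0·-1 + 0·5 + -1·3 = -3
  a_5 = 0·-3 + 0·-1 + -1·5 = -5
  a_6 = 0·-5 + 0·-3 + -1·-1 = 1
  a_7 = 0·1 + 0·-5 + -1·-3 = 3
  a_8 = 0·3 + 0·1 + -1·-5 = 5
  a_9 = 0·5 + 0·3 + -1·1 = -1
  a_10 = 0·-1 + 0·5 + -1·3 = -3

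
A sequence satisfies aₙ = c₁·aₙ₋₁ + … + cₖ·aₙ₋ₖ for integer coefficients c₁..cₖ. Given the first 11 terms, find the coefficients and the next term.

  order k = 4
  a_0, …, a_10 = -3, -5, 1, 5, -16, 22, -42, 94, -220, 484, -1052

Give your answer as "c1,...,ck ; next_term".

-2,0,0,2 ; 2292

  a_4 = -2·5 + 0·1 + 0·-5 + 2·-3 = -16
  a_5 = -2·-16 + 0·5 + 0·1 + 2·-5 = 22
  a_6 = -2·22 + 0·-16 + 0·5 + 2·1 = -42
  a_7 = -2·-42 + 0·22 + 0·-16 + 2·5 = 94
  a_8 = -2·94 + 0·-42 + 0·22 + 2·-16 = -220
  a_9 = -2·-220 + 0·94 + 0·-42 + 2·22 = 484
  a_10 = -2·484 + 0·-220 + 0·94 + 2·-42 = -1052
  a_11 = -2·-1052 + 0·484 + 0·-220 + 2·94 = 2292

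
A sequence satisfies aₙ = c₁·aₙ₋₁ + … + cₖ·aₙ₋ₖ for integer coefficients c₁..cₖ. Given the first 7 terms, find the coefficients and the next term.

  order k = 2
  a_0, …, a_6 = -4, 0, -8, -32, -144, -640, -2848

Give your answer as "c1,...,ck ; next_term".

4,2 ; -12672

  a_2 = 4·0 + 2·-4 = -8
  a_3 = 4·-8 + 2·0 = -32
  a_4 = 4·-32 + 2·-8 = -144
  a_5 = 4·-144 + 2·-32 = -640
  a_6 = 4·-640 + 2·-144 = -2848
  a_7 = 4·-2848 + 2·-640 = -12672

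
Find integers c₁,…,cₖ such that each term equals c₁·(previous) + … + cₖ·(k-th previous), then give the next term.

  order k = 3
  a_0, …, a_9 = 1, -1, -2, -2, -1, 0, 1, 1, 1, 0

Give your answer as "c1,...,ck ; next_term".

0,1,-1 ; 0

  a_3 = 0·-2 + 1·-1 + -1·1 = -2
  a_4 = 0·-2 + 1·-2 + -1·-1 = -1
  a_5 = 0·-1 + 1·-2 + -1·-2 = 0
  a_6 = 0·0 + 1·-1 + -1·-2 = 1
  a_7 = 0·1 + 1·0 + -1·-1 = 1
  a_8 = 0·1 + 1·1 + -1·0 = 1
  a_9 = 0·1 + 1·1 + -1·1 = 0
  a_10 = 0·0 + 1·1 + -1·1 = 0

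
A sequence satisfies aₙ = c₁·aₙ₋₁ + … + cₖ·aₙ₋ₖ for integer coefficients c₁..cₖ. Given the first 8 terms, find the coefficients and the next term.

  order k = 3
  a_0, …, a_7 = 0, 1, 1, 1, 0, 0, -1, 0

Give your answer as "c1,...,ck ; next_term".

  a_3 = 0·1 + 1·1 + -1·0 = 1
  a_4 = 0·1 + 1·1 + -1·1 = 0
  a_5 = 0·0 + 1·1 + -1·1 = 0
  a_6 = 0·0 + 1·0 + -1·1 = -1
  a_7 = 0·-1 + 1·0 + -1·0 = 0
  a_8 = 0·0 + 1·-1 + -1·0 = -1

0,1,-1 ; -1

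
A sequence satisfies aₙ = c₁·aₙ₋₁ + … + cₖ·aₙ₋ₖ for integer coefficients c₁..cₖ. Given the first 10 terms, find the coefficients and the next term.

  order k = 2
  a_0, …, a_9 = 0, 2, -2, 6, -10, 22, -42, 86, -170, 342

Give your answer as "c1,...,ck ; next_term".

-1,2 ; -682

  a_2 = -1·2 + 2·0 = -2
  a_3 = -1·-2 + 2·2 = 6
  a_4 = -1·6 + 2·-2 = -10
  a_5 = -1·-10 + 2·6 = 22
  a_6 = -1·22 + 2·-10 = -42
  a_7 = -1·-42 + 2·22 = 86
  a_8 = -1·86 + 2·-42 = -170
  a_9 = -1·-170 + 2·86 = 342
  a_10 = -1·342 + 2·-170 = -682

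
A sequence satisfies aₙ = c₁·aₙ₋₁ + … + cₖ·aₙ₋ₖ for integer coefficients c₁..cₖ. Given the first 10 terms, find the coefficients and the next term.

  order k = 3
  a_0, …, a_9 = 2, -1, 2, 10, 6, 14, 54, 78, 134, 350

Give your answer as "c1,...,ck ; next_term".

1,0,4 ; 662

  a_3 = 1·2 + 0·-1 + 4·2 = 10
  a_4 = 1·10 + 0·2 + 4·-1 = 6
  a_5 = 1·6 + 0·10 + 4·2 = 14
  a_6 = 1·14 + 0·6 + 4·10 = 54
  a_7 = 1·54 + 0·14 + 4·6 = 78
  a_8 = 1·78 + 0·54 + 4·14 = 134
  a_9 = 1·134 + 0·78 + 4·54 = 350
  a_10 = 1·350 + 0·134 + 4·78 = 662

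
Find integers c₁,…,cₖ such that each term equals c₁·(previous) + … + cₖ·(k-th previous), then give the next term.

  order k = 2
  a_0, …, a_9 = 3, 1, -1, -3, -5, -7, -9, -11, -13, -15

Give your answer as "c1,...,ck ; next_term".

  a_2 = 2·1 + -1·3 = -1
  a_3 = 2·-1 + -1·1 = -3
  a_4 = 2·-3 + -1·-1 = -5
  a_5 = 2·-5 + -1·-3 = -7
  a_6 = 2·-7 + -1·-5 = -9
  a_7 = 2·-9 + -1·-7 = -11
  a_8 = 2·-11 + -1·-9 = -13
  a_9 = 2·-13 + -1·-11 = -15
  a_10 = 2·-15 + -1·-13 = -17

2,-1 ; -17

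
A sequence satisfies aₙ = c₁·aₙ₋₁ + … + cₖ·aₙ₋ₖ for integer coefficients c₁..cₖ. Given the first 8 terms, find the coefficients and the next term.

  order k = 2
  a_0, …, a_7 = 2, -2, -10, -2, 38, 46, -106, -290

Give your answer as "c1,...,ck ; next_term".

  a_2 = 1·-2 + -4·2 = -10
  a_3 = 1·-10 + -4·-2 = -2
  a_4 = 1·-2 + -4·-10 = 38
  a_5 = 1·38 + -4·-2 = 46
  a_6 = 1·46 + -4·38 = -106
  a_7 = 1·-106 + -4·46 = -290
  a_8 = 1·-290 + -4·-106 = 134

1,-4 ; 134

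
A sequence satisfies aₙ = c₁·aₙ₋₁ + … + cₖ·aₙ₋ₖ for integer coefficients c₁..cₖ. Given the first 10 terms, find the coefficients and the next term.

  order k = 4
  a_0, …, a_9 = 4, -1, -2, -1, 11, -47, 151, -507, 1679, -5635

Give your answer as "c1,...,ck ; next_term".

-3,2,4,4 ; 18839

  a_4 = -3·-1 + 2·-2 + 4·-1 + 4·4 = 11
  a_5 = -3·11 + 2·-1 + 4·-2 + 4·-1 = -47
  a_6 = -3·-47 + 2·11 + 4·-1 + 4·-2 = 151
  a_7 = -3·151 + 2·-47 + 4·11 + 4·-1 = -507
  a_8 = -3·-507 + 2·151 + 4·-47 + 4·11 = 1679
  a_9 = -3·1679 + 2·-507 + 4·151 + 4·-47 = -5635
  a_10 = -3·-5635 + 2·1679 + 4·-507 + 4·151 = 18839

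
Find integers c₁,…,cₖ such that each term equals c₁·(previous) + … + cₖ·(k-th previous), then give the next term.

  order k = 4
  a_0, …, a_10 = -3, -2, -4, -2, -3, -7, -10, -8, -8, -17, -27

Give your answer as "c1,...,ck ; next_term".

1,-1,1,1 ; -26

  a_4 = 1·-2 + -1·-4 + 1·-2 + 1·-3 = -3
  a_5 = 1·-3 + -1·-2 + 1·-4 + 1·-2 = -7
  a_6 = 1·-7 + -1·-3 + 1·-2 + 1·-4 = -10
  a_7 = 1·-10 + -1·-7 + 1·-3 + 1·-2 = -8
  a_8 = 1·-8 + -1·-10 + 1·-7 + 1·-3 = -8
  a_9 = 1·-8 + -1·-8 + 1·-10 + 1·-7 = -17
  a_10 = 1·-17 + -1·-8 + 1·-8 + 1·-10 = -27
  a_11 = 1·-27 + -1·-17 + 1·-8 + 1·-8 = -26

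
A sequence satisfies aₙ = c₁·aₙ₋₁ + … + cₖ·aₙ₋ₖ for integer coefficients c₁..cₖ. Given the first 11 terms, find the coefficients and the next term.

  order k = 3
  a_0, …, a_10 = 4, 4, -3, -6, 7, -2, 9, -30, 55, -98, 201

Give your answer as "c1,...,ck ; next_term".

  a_3 = -2·-3 + -1·4 + -2·4 = -6
  a_4 = -2·-6 + -1·-3 + -2·4 = 7
  a_5 = -2·7 + -1·-6 + -2·-3 = -2
  a_6 = -2·-2 + -1·7 + -2·-6 = 9
  a_7 = -2·9 + -1·-2 + -2·7 = -30
  a_8 = -2·-30 + -1·9 + -2·-2 = 55
  a_9 = -2·55 + -1·-30 + -2·9 = -98
  a_10 = -2·-98 + -1·55 + -2·-30 = 201
  a_11 = -2·201 + -1·-98 + -2·55 = -414

-2,-1,-2 ; -414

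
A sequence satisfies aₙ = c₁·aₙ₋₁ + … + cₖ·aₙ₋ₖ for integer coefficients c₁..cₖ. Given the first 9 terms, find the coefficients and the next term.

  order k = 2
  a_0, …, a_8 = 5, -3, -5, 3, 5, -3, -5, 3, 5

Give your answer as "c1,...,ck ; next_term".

0,-1 ; -3

  a_2 = 0·-3 + -1·5 = -5
  a_3 = 0·-5 + -1·-3 = 3
  a_4 = 0·3 + -1·-5 = 5
  a_5 = 0·5 + -1·3 = -3
  a_6 = 0·-3 + -1·5 = -5
  a_7 = 0·-5 + -1·-3 = 3
  a_8 = 0·3 + -1·-5 = 5
  a_9 = 0·5 + -1·3 = -3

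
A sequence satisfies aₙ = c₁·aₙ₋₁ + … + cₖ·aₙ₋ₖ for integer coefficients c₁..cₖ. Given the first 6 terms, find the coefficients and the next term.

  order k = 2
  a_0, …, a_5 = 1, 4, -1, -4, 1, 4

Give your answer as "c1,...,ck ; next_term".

  a_2 = 0·4 + -1·1 = -1
  a_3 = 0·-1 + -1·4 = -4
  a_4 = 0·-4 + -1·-1 = 1
  a_5 = 0·1 + -1·-4 = 4
  a_6 = 0·4 + -1·1 = -1

0,-1 ; -1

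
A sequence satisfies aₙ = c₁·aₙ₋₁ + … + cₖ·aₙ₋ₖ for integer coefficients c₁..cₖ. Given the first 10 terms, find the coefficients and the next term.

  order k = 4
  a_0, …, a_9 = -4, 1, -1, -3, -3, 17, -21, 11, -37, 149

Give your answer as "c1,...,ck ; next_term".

  a_4 = -2·-3 + -2·-1 + -3·1 + 2·-4 = -3
  a_5 = -2·-3 + -2·-3 + -3·-1 + 2·1 = 17
  a_6 = -2·17 + -2·-3 + -3·-3 + 2·-1 = -21
  a_7 = -2·-21 + -2·17 + -3·-3 + 2·-3 = 11
  a_8 = -2·11 + -2·-21 + -3·17 + 2·-3 = -37
  a_9 = -2·-37 + -2·11 + -3·-21 + 2·17 = 149
  a_10 = -2·149 + -2·-37 + -3·11 + 2·-21 = -299

-2,-2,-3,2 ; -299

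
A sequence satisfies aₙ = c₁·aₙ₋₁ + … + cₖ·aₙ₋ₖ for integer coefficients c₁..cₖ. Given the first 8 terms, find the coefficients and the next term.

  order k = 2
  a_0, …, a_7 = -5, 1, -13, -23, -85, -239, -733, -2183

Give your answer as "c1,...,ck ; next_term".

2,3 ; -6565

  a_2 = 2·1 + 3·-5 = -13
  a_3 = 2·-13 + 3·1 = -23
  a_4 = 2·-23 + 3·-13 = -85
  a_5 = 2·-85 + 3·-23 = -239
  a_6 = 2·-239 + 3·-85 = -733
  a_7 = 2·-733 + 3·-239 = -2183
  a_8 = 2·-2183 + 3·-733 = -6565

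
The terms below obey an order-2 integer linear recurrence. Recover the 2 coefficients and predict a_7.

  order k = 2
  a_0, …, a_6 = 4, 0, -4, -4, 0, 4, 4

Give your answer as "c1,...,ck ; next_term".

1,-1 ; 0

  a_2 = 1·0 + -1·4 = -4
  a_3 = 1·-4 + -1·0 = -4
  a_4 = 1·-4 + -1·-4 = 0
  a_5 = 1·0 + -1·-4 = 4
  a_6 = 1·4 + -1·0 = 4
  a_7 = 1·4 + -1·4 = 0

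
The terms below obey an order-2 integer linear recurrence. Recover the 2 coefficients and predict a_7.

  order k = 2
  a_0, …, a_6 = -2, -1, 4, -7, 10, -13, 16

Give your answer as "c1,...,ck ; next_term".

-2,-1 ; -19

  a_2 = -2·-1 + -1·-2 = 4
  a_3 = -2·4 + -1·-1 = -7
  a_4 = -2·-7 + -1·4 = 10
  a_5 = -2·10 + -1·-7 = -13
  a_6 = -2·-13 + -1·10 = 16
  a_7 = -2·16 + -1·-13 = -19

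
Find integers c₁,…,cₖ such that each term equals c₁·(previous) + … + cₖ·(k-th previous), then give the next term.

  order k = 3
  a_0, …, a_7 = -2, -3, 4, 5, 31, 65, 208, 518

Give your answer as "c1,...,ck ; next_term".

2,3,-3 ; 1465

  a_3 = 2·4 + 3·-3 + -3·-2 = 5
  a_4 = 2·5 + 3·4 + -3·-3 = 31
  a_5 = 2·31 + 3·5 + -3·4 = 65
  a_6 = 2·65 + 3·31 + -3·5 = 208
  a_7 = 2·208 + 3·65 + -3·31 = 518
  a_8 = 2·518 + 3·208 + -3·65 = 1465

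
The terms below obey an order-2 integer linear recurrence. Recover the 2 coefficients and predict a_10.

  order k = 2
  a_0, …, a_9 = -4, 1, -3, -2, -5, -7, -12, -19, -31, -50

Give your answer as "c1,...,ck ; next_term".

  a_2 = 1·1 + 1·-4 = -3
  a_3 = 1·-3 + 1·1 = -2
  a_4 = 1·-2 + 1·-3 = -5
  a_5 = 1·-5 + 1·-2 = -7
  a_6 = 1·-7 + 1·-5 = -12
  a_7 = 1·-12 + 1·-7 = -19
  a_8 = 1·-19 + 1·-12 = -31
  a_9 = 1·-31 + 1·-19 = -50
  a_10 = 1·-50 + 1·-31 = -81

1,1 ; -81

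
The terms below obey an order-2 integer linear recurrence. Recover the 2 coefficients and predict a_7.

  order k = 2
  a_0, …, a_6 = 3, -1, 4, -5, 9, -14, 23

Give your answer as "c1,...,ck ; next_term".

-1,1 ; -37

  a_2 = -1·-1 + 1·3 = 4
  a_3 = -1·4 + 1·-1 = -5
  a_4 = -1·-5 + 1·4 = 9
  a_5 = -1·9 + 1·-5 = -14
  a_6 = -1·-14 + 1·9 = 23
  a_7 = -1·23 + 1·-14 = -37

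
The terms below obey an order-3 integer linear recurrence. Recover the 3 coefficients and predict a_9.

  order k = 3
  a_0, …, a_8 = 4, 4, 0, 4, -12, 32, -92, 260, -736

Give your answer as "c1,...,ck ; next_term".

  a_3 = -2·0 + 2·4 + -1·4 = 4
  a_4 = -2·4 + 2·0 + -1·4 = -12
  a_5 = -2·-12 + 2·4 + -1·0 = 32
  a_6 = -2·32 + 2·-12 + -1·4 = -92
  a_7 = -2·-92 + 2·32 + -1·-12 = 260
  a_8 = -2·260 + 2·-92 + -1·32 = -736
  a_9 = -2·-736 + 2·260 + -1·-92 = 2084

-2,2,-1 ; 2084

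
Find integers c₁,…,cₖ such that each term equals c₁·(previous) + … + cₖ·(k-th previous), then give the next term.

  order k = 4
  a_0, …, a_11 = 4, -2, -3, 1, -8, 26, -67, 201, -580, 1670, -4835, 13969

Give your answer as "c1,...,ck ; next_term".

-2,2,-2,-1 ; -40368

  a_4 = -2·1 + 2·-3 + -2·-2 + -1·4 = -8
  a_5 = -2·-8 + 2·1 + -2·-3 + -1·-2 = 26
  a_6 = -2·26 + 2·-8 + -2·1 + -1·-3 = -67
  a_7 = -2·-67 + 2·26 + -2·-8 + -1·1 = 201
  a_8 = -2·201 + 2·-67 + -2·26 + -1·-8 = -580
  a_9 = -2·-580 + 2·201 + -2·-67 + -1·26 = 1670
  a_10 = -2·1670 + 2·-580 + -2·201 + -1·-67 = -4835
  a_11 = -2·-4835 + 2·1670 + -2·-580 + -1·201 = 13969
  a_12 = -2·13969 + 2·-4835 + -2·1670 + -1·-580 = -40368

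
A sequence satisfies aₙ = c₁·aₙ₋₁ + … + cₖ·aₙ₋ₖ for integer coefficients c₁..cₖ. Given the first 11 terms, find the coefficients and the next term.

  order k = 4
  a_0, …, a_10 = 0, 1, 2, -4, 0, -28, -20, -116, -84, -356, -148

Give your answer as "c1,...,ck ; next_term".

1,4,-4,-4 ; -772

  a_4 = 1·-4 + 4·2 + -4·1 + -4·0 = 0
  a_5 = 1·0 + 4·-4 + -4·2 + -4·1 = -28
  a_6 = 1·-28 + 4·0 + -4·-4 + -4·2 = -20
  a_7 = 1·-20 + 4·-28 + -4·0 + -4·-4 = -116
  a_8 = 1·-116 + 4·-20 + -4·-28 + -4·0 = -84
  a_9 = 1·-84 + 4·-116 + -4·-20 + -4·-28 = -356
  a_10 = 1·-356 + 4·-84 + -4·-116 + -4·-20 = -148
  a_11 = 1·-148 + 4·-356 + -4·-84 + -4·-116 = -772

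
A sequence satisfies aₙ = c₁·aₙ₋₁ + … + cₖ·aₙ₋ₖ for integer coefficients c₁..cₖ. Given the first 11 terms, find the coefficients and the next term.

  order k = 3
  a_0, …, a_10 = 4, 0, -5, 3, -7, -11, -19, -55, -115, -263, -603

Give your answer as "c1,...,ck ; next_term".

1,2,2 ; -1359

  a_3 = 1·-5 + 2·0 + 2·4 = 3
  a_4 = 1·3 + 2·-5 + 2·0 = -7
  a_5 = 1·-7 + 2·3 + 2·-5 = -11
  a_6 = 1·-11 + 2·-7 + 2·3 = -19
  a_7 = 1·-19 + 2·-11 + 2·-7 = -55
  a_8 = 1·-55 + 2·-19 + 2·-11 = -115
  a_9 = 1·-115 + 2·-55 + 2·-19 = -263
  a_10 = 1·-263 + 2·-115 + 2·-55 = -603
  a_11 = 1·-603 + 2·-263 + 2·-115 = -1359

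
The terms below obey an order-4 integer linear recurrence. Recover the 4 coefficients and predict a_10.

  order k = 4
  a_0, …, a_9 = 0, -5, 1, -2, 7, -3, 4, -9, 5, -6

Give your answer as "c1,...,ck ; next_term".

-1,0,-1,-1 ; 11

  a_4 = -1·-2 + 0·1 + -1·-5 + -1·0 = 7
  a_5 = -1·7 + 0·-2 + -1·1 + -1·-5 = -3
  a_6 = -1·-3 + 0·7 + -1·-2 + -1·1 = 4
  a_7 = -1·4 + 0·-3 + -1·7 + -1·-2 = -9
  a_8 = -1·-9 + 0·4 + -1·-3 + -1·7 = 5
  a_9 = -1·5 + 0·-9 + -1·4 + -1·-3 = -6
  a_10 = -1·-6 + 0·5 + -1·-9 + -1·4 = 11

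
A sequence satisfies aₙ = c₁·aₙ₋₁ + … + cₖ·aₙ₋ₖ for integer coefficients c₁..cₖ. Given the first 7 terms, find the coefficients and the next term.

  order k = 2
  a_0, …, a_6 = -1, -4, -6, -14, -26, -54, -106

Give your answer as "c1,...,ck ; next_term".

  a_2 = 1·-4 + 2·-1 = -6
  a_3 = 1·-6 + 2·-4 = -14
  a_4 = 1·-14 + 2·-6 = -26
  a_5 = 1·-26 + 2·-14 = -54
  a_6 = 1·-54 + 2·-26 = -106
  a_7 = 1·-106 + 2·-54 = -214

1,2 ; -214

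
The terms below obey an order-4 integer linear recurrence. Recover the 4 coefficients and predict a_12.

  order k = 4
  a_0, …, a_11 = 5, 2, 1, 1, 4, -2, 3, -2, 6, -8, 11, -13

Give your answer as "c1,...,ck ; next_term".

  a_4 = -1·1 + 0·1 + 0·2 + 1·5 = 4
  a_5 = -1·4 + 0·1 + 0·1 + 1·2 = -2
  a_6 = -1·-2 + 0·4 + 0·1 + 1·1 = 3
  a_7 = -1·3 + 0·-2 + 0·4 + 1·1 = -2
  a_8 = -1·-2 + 0·3 + 0·-2 + 1·4 = 6
  a_9 = -1·6 + 0·-2 + 0·3 + 1·-2 = -8
  a_10 = -1·-8 + 0·6 + 0·-2 + 1·3 = 11
  a_11 = -1·11 + 0·-8 + 0·6 + 1·-2 = -13
  a_12 = -1·-13 + 0·11 + 0·-8 + 1·6 = 19

-1,0,0,1 ; 19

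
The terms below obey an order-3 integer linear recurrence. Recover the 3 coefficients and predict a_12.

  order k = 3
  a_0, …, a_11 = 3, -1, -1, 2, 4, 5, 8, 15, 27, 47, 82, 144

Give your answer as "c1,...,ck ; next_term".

  a_3 = 2·-1 + -1·-1 + 1·3 = 2
  a_4 = 2·2 + -1·-1 + 1·-1 = 4
  a_5 = 2·4 + -1·2 + 1·-1 = 5
  a_6 = 2·5 + -1·4 + 1·2 = 8
  a_7 = 2·8 + -1·5 + 1·4 = 15
  a_8 = 2·15 + -1·8 + 1·5 = 27
  a_9 = 2·27 + -1·15 + 1·8 = 47
  a_10 = 2·47 + -1·27 + 1·15 = 82
  a_11 = 2·82 + -1·47 + 1·27 = 144
  a_12 = 2·144 + -1·82 + 1·47 = 253

2,-1,1 ; 253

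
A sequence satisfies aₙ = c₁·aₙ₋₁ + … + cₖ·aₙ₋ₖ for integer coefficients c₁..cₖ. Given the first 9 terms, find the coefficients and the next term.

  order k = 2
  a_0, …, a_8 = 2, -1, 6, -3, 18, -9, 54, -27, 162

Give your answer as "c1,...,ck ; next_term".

  a_2 = 0·-1 + 3·2 = 6
  a_3 = 0·6 + 3·-1 = -3
  a_4 = 0·-3 + 3·6 = 18
  a_5 = 0·18 + 3·-3 = -9
  a_6 = 0·-9 + 3·18 = 54
  a_7 = 0·54 + 3·-9 = -27
  a_8 = 0·-27 + 3·54 = 162
  a_9 = 0·162 + 3·-27 = -81

0,3 ; -81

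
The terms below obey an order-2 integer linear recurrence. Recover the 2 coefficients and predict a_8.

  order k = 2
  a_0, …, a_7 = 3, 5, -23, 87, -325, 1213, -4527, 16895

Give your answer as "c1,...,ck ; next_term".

  a_2 = -4·5 + -1·3 = -23
  a_3 = -4·-23 + -1·5 = 87
  a_4 = -4·87 + -1·-23 = -325
  a_5 = -4·-325 + -1·87 = 1213
  a_6 = -4·1213 + -1·-325 = -4527
  a_7 = -4·-4527 + -1·1213 = 16895
  a_8 = -4·16895 + -1·-4527 = -63053

-4,-1 ; -63053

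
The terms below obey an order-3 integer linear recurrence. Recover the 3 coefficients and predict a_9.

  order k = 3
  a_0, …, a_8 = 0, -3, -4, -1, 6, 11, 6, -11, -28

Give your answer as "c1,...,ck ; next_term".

  a_3 = 1·-4 + -1·-3 + -1·0 = -1
  a_4 = 1·-1 + -1·-4 + -1·-3 = 6
  a_5 = 1·6 + -1·-1 + -1·-4 = 11
  a_6 = 1·11 + -1·6 + -1·-1 = 6
  a_7 = 1·6 + -1·11 + -1·6 = -11
  a_8 = 1·-11 + -1·6 + -1·11 = -28
  a_9 = 1·-28 + -1·-11 + -1·6 = -23

1,-1,-1 ; -23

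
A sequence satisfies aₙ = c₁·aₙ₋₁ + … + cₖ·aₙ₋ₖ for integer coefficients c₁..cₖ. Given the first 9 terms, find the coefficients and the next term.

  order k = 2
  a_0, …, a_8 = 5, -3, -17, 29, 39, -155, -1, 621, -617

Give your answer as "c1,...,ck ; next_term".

-1,-4 ; -1867

  a_2 = -1·-3 + -4·5 = -17
  a_3 = -1·-17 + -4·-3 = 29
  a_4 = -1·29 + -4·-17 = 39
  a_5 = -1·39 + -4·29 = -155
  a_6 = -1·-155 + -4·39 = -1
  a_7 = -1·-1 + -4·-155 = 621
  a_8 = -1·621 + -4·-1 = -617
  a_9 = -1·-617 + -4·621 = -1867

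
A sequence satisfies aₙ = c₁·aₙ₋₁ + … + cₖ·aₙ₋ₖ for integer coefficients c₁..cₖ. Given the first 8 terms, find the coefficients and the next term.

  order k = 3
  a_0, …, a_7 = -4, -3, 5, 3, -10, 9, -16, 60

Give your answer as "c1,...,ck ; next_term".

  a_3 = -3·5 + -2·-3 + -3·-4 = 3
  a_4 = -3·3 + -2·5 + -3·-3 = -10
  a_5 = -3·-10 + -2·3 + -3·5 = 9
  a_6 = -3·9 + -2·-10 + -3·3 = -16
  a_7 = -3·-16 + -2·9 + -3·-10 = 60
  a_8 = -3·60 + -2·-16 + -3·9 = -175

-3,-2,-3 ; -175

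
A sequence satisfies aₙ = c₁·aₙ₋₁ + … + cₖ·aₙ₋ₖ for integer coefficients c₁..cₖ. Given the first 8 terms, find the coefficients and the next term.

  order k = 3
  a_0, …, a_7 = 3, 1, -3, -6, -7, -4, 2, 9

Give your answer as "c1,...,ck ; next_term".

1,0,-1 ; 13

  a_3 = 1·-3 + 0·1 + -1·3 = -6
  a_4 = 1·-6 + 0·-3 + -1·1 = -7
  a_5 = 1·-7 + 0·-6 + -1·-3 = -4
  a_6 = 1·-4 + 0·-7 + -1·-6 = 2
  a_7 = 1·2 + 0·-4 + -1·-7 = 9
  a_8 = 1·9 + 0·2 + -1·-4 = 13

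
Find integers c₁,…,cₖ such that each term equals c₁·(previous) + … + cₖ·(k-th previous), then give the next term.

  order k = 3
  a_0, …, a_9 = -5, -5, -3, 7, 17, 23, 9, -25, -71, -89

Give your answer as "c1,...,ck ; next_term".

  a_3 = 1·-3 + 0·-5 + -2·-5 = 7
  a_4 = 1·7 + 0·-3 + -2·-5 = 17
  a_5 = 1·17 + 0·7 + -2·-3 = 23
  a_6 = 1·23 + 0·17 + -2·7 = 9
  a_7 = 1·9 + 0·23 + -2·17 = -25
  a_8 = 1·-25 + 0·9 + -2·23 = -71
  a_9 = 1·-71 + 0·-25 + -2·9 = -89
  a_10 = 1·-89 + 0·-71 + -2·-25 = -39

1,0,-2 ; -39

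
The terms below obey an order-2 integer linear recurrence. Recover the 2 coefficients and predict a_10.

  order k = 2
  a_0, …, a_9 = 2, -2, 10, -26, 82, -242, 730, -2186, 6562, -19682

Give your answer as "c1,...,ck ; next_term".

-2,3 ; 59050

  a_2 = -2·-2 + 3·2 = 10
  a_3 = -2·10 + 3·-2 = -26
  a_4 = -2·-26 + 3·10 = 82
  a_5 = -2·82 + 3·-26 = -242
  a_6 = -2·-242 + 3·82 = 730
  a_7 = -2·730 + 3·-242 = -2186
  a_8 = -2·-2186 + 3·730 = 6562
  a_9 = -2·6562 + 3·-2186 = -19682
  a_10 = -2·-19682 + 3·6562 = 59050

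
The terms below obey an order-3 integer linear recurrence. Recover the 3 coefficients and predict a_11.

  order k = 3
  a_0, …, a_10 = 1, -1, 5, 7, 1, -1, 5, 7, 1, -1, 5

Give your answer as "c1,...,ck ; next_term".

1,-1,1 ; 7

  a_3 = 1·5 + -1·-1 + 1·1 = 7
  a_4 = 1·7 + -1·5 + 1·-1 = 1
  a_5 = 1·1 + -1·7 + 1·5 = -1
  a_6 = 1·-1 + -1·1 + 1·7 = 5
  a_7 = 1·5 + -1·-1 + 1·1 = 7
  a_8 = 1·7 + -1·5 + 1·-1 = 1
  a_9 = 1·1 + -1·7 + 1·5 = -1
  a_10 = 1·-1 + -1·1 + 1·7 = 5
  a_11 = 1·5 + -1·-1 + 1·1 = 7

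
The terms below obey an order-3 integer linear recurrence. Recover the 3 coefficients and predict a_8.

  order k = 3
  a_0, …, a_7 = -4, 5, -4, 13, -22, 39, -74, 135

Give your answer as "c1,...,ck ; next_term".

-1,1,-1 ; -248

  a_3 = -1·-4 + 1·5 + -1·-4 = 13
  a_4 = -1·13 + 1·-4 + -1·5 = -22
  a_5 = -1·-22 + 1·13 + -1·-4 = 39
  a_6 = -1·39 + 1·-22 + -1·13 = -74
  a_7 = -1·-74 + 1·39 + -1·-22 = 135
  a_8 = -1·135 + 1·-74 + -1·39 = -248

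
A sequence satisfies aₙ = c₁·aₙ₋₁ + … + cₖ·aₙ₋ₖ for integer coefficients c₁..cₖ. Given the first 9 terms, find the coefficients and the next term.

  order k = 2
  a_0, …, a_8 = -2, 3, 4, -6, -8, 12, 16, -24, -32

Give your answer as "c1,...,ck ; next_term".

  a_2 = 0·3 + -2·-2 = 4
  a_3 = 0·4 + -2·3 = -6
  a_4 = 0·-6 + -2·4 = -8
  a_5 = 0·-8 + -2·-6 = 12
  a_6 = 0·12 + -2·-8 = 16
  a_7 = 0·16 + -2·12 = -24
  a_8 = 0·-24 + -2·16 = -32
  a_9 = 0·-32 + -2·-24 = 48

0,-2 ; 48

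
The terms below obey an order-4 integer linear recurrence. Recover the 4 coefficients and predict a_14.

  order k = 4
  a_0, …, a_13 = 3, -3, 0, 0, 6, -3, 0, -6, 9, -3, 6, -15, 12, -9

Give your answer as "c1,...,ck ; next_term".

0,0,-1,1 ; 21

  a_4 = 0·0 + 0·0 + -1·-3 + 1·3 = 6
  a_5 = 0·6 + 0·0 + -1·0 + 1·-3 = -3
  a_6 = 0·-3 + 0·6 + -1·0 + 1·0 = 0
  a_7 = 0·0 + 0·-3 + -1·6 + 1·0 = -6
  a_8 = 0·-6 + 0·0 + -1·-3 + 1·6 = 9
  a_9 = 0·9 + 0·-6 + -1·0 + 1·-3 = -3
  a_10 = 0·-3 + 0·9 + -1·-6 + 1·0 = 6
  a_11 = 0·6 + 0·-3 + -1·9 + 1·-6 = -15
  a_12 = 0·-15 + 0·6 + -1·-3 + 1·9 = 12
  a_13 = 0·12 + 0·-15 + -1·6 + 1·-3 = -9
  a_14 = 0·-9 + 0·12 + -1·-15 + 1·6 = 21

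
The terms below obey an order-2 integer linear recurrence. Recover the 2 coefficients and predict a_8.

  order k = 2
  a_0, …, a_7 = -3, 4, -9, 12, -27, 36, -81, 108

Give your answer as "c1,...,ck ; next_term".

  a_2 = 0·4 + 3·-3 = -9
  a_3 = 0·-9 + 3·4 = 12
  a_4 = 0·12 + 3·-9 = -27
  a_5 = 0·-27 + 3·12 = 36
  a_6 = 0·36 + 3·-27 = -81
  a_7 = 0·-81 + 3·36 = 108
  a_8 = 0·108 + 3·-81 = -243

0,3 ; -243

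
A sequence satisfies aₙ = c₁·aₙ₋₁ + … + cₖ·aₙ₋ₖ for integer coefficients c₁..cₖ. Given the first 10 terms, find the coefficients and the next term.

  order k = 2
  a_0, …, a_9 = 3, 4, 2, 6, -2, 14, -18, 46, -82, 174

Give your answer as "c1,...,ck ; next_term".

-1,2 ; -338

  a_2 = -1·4 + 2·3 = 2
  a_3 = -1·2 + 2·4 = 6
  a_4 = -1·6 + 2·2 = -2
  a_5 = -1·-2 + 2·6 = 14
  a_6 = -1·14 + 2·-2 = -18
  a_7 = -1·-18 + 2·14 = 46
  a_8 = -1·46 + 2·-18 = -82
  a_9 = -1·-82 + 2·46 = 174
  a_10 = -1·174 + 2·-82 = -338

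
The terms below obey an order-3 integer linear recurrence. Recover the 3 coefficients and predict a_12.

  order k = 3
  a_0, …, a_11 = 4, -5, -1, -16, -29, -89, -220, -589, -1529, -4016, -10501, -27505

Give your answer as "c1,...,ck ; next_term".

2,2,-1 ; -71996

  a_3 = 2·-1 + 2·-5 + -1·4 = -16
  a_4 = 2·-16 + 2·-1 + -1·-5 = -29
  a_5 = 2·-29 + 2·-16 + -1·-1 = -89
  a_6 = 2·-89 + 2·-29 + -1·-16 = -220
  a_7 = 2·-220 + 2·-89 + -1·-29 = -589
  a_8 = 2·-589 + 2·-220 + -1·-89 = -1529
  a_9 = 2·-1529 + 2·-589 + -1·-220 = -4016
  a_10 = 2·-4016 + 2·-1529 + -1·-589 = -10501
  a_11 = 2·-10501 + 2·-4016 + -1·-1529 = -27505
  a_12 = 2·-27505 + 2·-10501 + -1·-4016 = -71996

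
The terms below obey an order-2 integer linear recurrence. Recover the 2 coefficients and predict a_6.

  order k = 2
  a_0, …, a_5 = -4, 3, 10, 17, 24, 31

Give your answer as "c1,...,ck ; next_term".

  a_2 = 2·3 + -1·-4 = 10
  a_3 = 2·10 + -1·3 = 17
  a_4 = 2·17 + -1·10 = 24
  a_5 = 2·24 + -1·17 = 31
  a_6 = 2·31 + -1·24 = 38

2,-1 ; 38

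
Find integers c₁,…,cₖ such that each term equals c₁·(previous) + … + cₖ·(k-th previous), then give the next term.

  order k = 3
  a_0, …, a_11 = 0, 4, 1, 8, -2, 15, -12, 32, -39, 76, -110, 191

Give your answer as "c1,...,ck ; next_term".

0,2,-1 ; -296

  a_3 = 0·1 + 2·4 + -1·0 = 8
  a_4 = 0·8 + 2·1 + -1·4 = -2
  a_5 = 0·-2 + 2·8 + -1·1 = 15
  a_6 = 0·15 + 2·-2 + -1·8 = -12
  a_7 = 0·-12 + 2·15 + -1·-2 = 32
  a_8 = 0·32 + 2·-12 + -1·15 = -39
  a_9 = 0·-39 + 2·32 + -1·-12 = 76
  a_10 = 0·76 + 2·-39 + -1·32 = -110
  a_11 = 0·-110 + 2·76 + -1·-39 = 191
  a_12 = 0·191 + 2·-110 + -1·76 = -296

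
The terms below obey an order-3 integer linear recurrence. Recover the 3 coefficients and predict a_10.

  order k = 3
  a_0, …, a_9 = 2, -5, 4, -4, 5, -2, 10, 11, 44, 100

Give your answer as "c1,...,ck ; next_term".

  a_3 = 2·4 + 2·-5 + -1·2 = -4
  a_4 = 2·-4 + 2·4 + -1·-5 = 5
  a_5 = 2·5 + 2·-4 + -1·4 = -2
  a_6 = 2·-2 + 2·5 + -1·-4 = 10
  a_7 = 2·10 + 2·-2 + -1·5 = 11
  a_8 = 2·11 + 2·10 + -1·-2 = 44
  a_9 = 2·44 + 2·11 + -1·10 = 100
  a_10 = 2·100 + 2·44 + -1·11 = 277

2,2,-1 ; 277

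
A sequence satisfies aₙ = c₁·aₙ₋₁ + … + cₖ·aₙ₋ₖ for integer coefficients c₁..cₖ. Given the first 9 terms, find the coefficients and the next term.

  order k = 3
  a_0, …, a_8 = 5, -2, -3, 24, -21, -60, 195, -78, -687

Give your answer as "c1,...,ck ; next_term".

  a_3 = -1·-3 + -3·-2 + 3·5 = 24
  a_4 = -1·24 + -3·-3 + 3·-2 = -21
  a_5 = -1·-21 + -3·24 + 3·-3 = -60
  a_6 = -1·-60 + -3·-21 + 3·24 = 195
  a_7 = -1·195 + -3·-60 + 3·-21 = -78
  a_8 = -1·-78 + -3·195 + 3·-60 = -687
  a_9 = -1·-687 + -3·-78 + 3·195 = 1506

-1,-3,3 ; 1506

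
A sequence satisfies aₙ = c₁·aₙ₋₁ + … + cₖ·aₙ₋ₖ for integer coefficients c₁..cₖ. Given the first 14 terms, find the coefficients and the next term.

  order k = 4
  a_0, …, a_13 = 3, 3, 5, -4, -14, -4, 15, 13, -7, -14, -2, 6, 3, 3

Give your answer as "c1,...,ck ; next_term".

  a_4 = 1·-4 + -2·5 + 1·3 + -1·3 = -14
  a_5 = 1·-14 + -2·-4 + 1·5 + -1·3 = -4
  a_6 = 1·-4 + -2·-14 + 1·-4 + -1·5 = 15
  a_7 = 1·15 + -2·-4 + 1·-14 + -1·-4 = 13
  a_8 = 1·13 + -2·15 + 1·-4 + -1·-14 = -7
  a_9 = 1·-7 + -2·13 + 1·15 + -1·-4 = -14
  a_10 = 1·-14 + -2·-7 + 1·13 + -1·15 = -2
  a_11 = 1·-2 + -2·-14 + 1·-7 + -1·13 = 6
  a_12 = 1·6 + -2·-2 + 1·-14 + -1·-7 = 3
  a_13 = 1·3 + -2·6 + 1·-2 + -1·-14 = 3
  a_14 = 1·3 + -2·3 + 1·6 + -1·-2 = 5

1,-2,1,-1 ; 5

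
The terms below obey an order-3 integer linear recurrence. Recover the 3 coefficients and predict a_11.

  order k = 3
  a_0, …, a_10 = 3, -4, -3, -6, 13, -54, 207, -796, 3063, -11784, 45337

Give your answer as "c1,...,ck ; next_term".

-3,3,-1 ; -174426

  a_3 = -3·-3 + 3·-4 + -1·3 = -6
  a_4 = -3·-6 + 3·-3 + -1·-4 = 13
  a_5 = -3·13 + 3·-6 + -1·-3 = -54
  a_6 = -3·-54 + 3·13 + -1·-6 = 207
  a_7 = -3·207 + 3·-54 + -1·13 = -796
  a_8 = -3·-796 + 3·207 + -1·-54 = 3063
  a_9 = -3·3063 + 3·-796 + -1·207 = -11784
  a_10 = -3·-11784 + 3·3063 + -1·-796 = 45337
  a_11 = -3·45337 + 3·-11784 + -1·3063 = -174426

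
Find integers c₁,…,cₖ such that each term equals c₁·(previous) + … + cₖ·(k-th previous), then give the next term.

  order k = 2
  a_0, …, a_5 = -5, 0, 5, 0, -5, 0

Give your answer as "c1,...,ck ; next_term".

  a_2 = 0·0 + -1·-5 = 5
  a_3 = 0·5 + -1·0 = 0
  a_4 = 0·0 + -1·5 = -5
  a_5 = 0·-5 + -1·0 = 0
  a_6 = 0·0 + -1·-5 = 5

0,-1 ; 5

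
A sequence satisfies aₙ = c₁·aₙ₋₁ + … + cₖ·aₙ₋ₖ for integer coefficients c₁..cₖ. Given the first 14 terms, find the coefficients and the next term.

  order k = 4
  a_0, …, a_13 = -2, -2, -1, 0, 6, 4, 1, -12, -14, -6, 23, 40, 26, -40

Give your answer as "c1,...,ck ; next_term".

  a_4 = 0·0 + 0·-1 + -2·-2 + -1·-2 = 6
  a_5 = 0·6 + 0·0 + -2·-1 + -1·-2 = 4
  a_6 = 0·4 + 0·6 + -2·0 + -1·-1 = 1
  a_7 = 0·1 + 0·4 + -2·6 + -1·0 = -12
  a_8 = 0·-12 + 0·1 + -2·4 + -1·6 = -14
  a_9 = 0·-14 + 0·-12 + -2·1 + -1·4 = -6
  a_10 = 0·-6 + 0·-14 + -2·-12 + -1·1 = 23
  a_11 = 0·23 + 0·-6 + -2·-14 + -1·-12 = 40
  a_12 = 0·40 + 0·23 + -2·-6 + -1·-14 = 26
  a_13 = 0·26 + 0·40 + -2·23 + -1·-6 = -40
  a_14 = 0·-40 + 0·26 + -2·40 + -1·23 = -103

0,0,-2,-1 ; -103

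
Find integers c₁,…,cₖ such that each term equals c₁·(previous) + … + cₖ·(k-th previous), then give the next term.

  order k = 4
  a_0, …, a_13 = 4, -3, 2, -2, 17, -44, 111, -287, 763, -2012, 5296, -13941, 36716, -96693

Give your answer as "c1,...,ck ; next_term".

-2,1,-1,2 ; 254635

  a_4 = -2·-2 + 1·2 + -1·-3 + 2·4 = 17
  a_5 = -2·17 + 1·-2 + -1·2 + 2·-3 = -44
  a_6 = -2·-44 + 1·17 + -1·-2 + 2·2 = 111
  a_7 = -2·111 + 1·-44 + -1·17 + 2·-2 = -287
  a_8 = -2·-287 + 1·111 + -1·-44 + 2·17 = 763
  a_9 = -2·763 + 1·-287 + -1·111 + 2·-44 = -2012
  a_10 = -2·-2012 + 1·763 + -1·-287 + 2·111 = 5296
  a_11 = -2·5296 + 1·-2012 + -1·763 + 2·-287 = -13941
  a_12 = -2·-13941 + 1·5296 + -1·-2012 + 2·763 = 36716
  a_13 = -2·36716 + 1·-13941 + -1·5296 + 2·-2012 = -96693
  a_14 = -2·-96693 + 1·36716 + -1·-13941 + 2·5296 = 254635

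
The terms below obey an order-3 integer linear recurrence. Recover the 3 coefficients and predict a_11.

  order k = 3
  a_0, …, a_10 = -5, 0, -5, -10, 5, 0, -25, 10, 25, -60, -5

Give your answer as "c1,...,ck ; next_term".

0,-1,2 ; 110

  a_3 = 0·-5 + -1·0 + 2·-5 = -10
  a_4 = 0·-10 + -1·-5 + 2·0 = 5
  a_5 = 0·5 + -1·-10 + 2·-5 = 0
  a_6 = 0·0 + -1·5 + 2·-10 = -25
  a_7 = 0·-25 + -1·0 + 2·5 = 10
  a_8 = 0·10 + -1·-25 + 2·0 = 25
  a_9 = 0·25 + -1·10 + 2·-25 = -60
  a_10 = 0·-60 + -1·25 + 2·10 = -5
  a_11 = 0·-5 + -1·-60 + 2·25 = 110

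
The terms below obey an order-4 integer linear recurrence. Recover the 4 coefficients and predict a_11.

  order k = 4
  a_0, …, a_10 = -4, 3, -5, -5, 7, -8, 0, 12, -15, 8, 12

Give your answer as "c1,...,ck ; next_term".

  a_4 = 0·-5 + 0·-5 + 1·3 + -1·-4 = 7
  a_5 = 0·7 + 0·-5 + 1·-5 + -1·3 = -8
  a_6 = 0·-8 + 0·7 + 1·-5 + -1·-5 = 0
  a_7 = 0·0 + 0·-8 + 1·7 + -1·-5 = 12
  a_8 = 0·12 + 0·0 + 1·-8 + -1·7 = -15
  a_9 = 0·-15 + 0·12 + 1·0 + -1·-8 = 8
  a_10 = 0·8 + 0·-15 + 1·12 + -1·0 = 12
  a_11 = 0·12 + 0·8 + 1·-15 + -1·12 = -27

0,0,1,-1 ; -27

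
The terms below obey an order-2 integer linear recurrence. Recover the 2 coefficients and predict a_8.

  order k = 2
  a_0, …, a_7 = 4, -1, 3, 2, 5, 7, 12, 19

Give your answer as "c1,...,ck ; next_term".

1,1 ; 31

  a_2 = 1·-1 + 1·4 = 3
  a_3 = 1·3 + 1·-1 = 2
  a_4 = 1·2 + 1·3 = 5
  a_5 = 1·5 + 1·2 = 7
  a_6 = 1·7 + 1·5 = 12
  a_7 = 1·12 + 1·7 = 19
  a_8 = 1·19 + 1·12 = 31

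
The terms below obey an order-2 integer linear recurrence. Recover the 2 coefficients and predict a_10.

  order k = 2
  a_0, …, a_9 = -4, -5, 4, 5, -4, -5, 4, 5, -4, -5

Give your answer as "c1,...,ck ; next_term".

0,-1 ; 4

  a_2 = 0·-5 + -1·-4 = 4
  a_3 = 0·4 + -1·-5 = 5
  a_4 = 0·5 + -1·4 = -4
  a_5 = 0·-4 + -1·5 = -5
  a_6 = 0·-5 + -1·-4 = 4
  a_7 = 0·4 + -1·-5 = 5
  a_8 = 0·5 + -1·4 = -4
  a_9 = 0·-4 + -1·5 = -5
  a_10 = 0·-5 + -1·-4 = 4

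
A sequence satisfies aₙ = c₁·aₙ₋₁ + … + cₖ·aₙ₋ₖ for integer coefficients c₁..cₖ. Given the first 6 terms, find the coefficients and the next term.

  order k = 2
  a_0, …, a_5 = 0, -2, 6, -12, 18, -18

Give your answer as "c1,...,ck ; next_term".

-3,-3 ; 0

  a_2 = -3·-2 + -3·0 = 6
  a_3 = -3·6 + -3·-2 = -12
  a_4 = -3·-12 + -3·6 = 18
  a_5 = -3·18 + -3·-12 = -18
  a_6 = -3·-18 + -3·18 = 0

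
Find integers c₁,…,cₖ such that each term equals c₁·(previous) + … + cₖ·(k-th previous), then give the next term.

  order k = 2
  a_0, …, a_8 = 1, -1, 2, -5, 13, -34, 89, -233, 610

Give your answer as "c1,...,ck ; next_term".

  a_2 = -3·-1 + -1·1 = 2
  a_3 = -3·2 + -1·-1 = -5
  a_4 = -3·-5 + -1·2 = 13
  a_5 = -3·13 + -1·-5 = -34
  a_6 = -3·-34 + -1·13 = 89
  a_7 = -3·89 + -1·-34 = -233
  a_8 = -3·-233 + -1·89 = 610
  a_9 = -3·610 + -1·-233 = -1597

-3,-1 ; -1597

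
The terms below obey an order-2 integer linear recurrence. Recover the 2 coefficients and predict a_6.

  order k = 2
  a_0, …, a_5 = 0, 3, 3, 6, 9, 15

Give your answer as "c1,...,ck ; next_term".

  a_2 = 1·3 + 1·0 = 3
  a_3 = 1·3 + 1·3 = 6
  a_4 = 1·6 + 1·3 = 9
  a_5 = 1·9 + 1·6 = 15
  a_6 = 1·15 + 1·9 = 24

1,1 ; 24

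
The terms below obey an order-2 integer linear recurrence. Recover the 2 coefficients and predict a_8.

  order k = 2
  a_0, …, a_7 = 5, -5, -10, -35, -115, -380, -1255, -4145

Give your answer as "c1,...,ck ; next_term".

3,1 ; -13690

  a_2 = 3·-5 + 1·5 = -10
  a_3 = 3·-10 + 1·-5 = -35
  a_4 = 3·-35 + 1·-10 = -115
  a_5 = 3·-115 + 1·-35 = -380
  a_6 = 3·-380 + 1·-115 = -1255
  a_7 = 3·-1255 + 1·-380 = -4145
  a_8 = 3·-4145 + 1·-1255 = -13690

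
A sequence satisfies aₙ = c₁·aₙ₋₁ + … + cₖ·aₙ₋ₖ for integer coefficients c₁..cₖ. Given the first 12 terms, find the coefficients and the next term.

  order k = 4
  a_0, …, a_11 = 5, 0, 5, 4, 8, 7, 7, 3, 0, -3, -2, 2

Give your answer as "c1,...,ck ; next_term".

  a_4 = 2·4 + -1·5 + -1·0 + 1·5 = 8
  a_5 = 2·8 + -1·4 + -1·5 + 1·0 = 7
  a_6 = 2·7 + -1·8 + -1·4 + 1·5 = 7
  a_7 = 2·7 + -1·7 + -1·8 + 1·4 = 3
  a_8 = 2·3 + -1·7 + -1·7 + 1·8 = 0
  a_9 = 2·0 + -1·3 + -1·7 + 1·7 = -3
  a_10 = 2·-3 + -1·0 + -1·3 + 1·7 = -2
  a_11 = 2·-2 + -1·-3 + -1·0 + 1·3 = 2
  a_12 = 2·2 + -1·-2 + -1·-3 + 1·0 = 9

2,-1,-1,1 ; 9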